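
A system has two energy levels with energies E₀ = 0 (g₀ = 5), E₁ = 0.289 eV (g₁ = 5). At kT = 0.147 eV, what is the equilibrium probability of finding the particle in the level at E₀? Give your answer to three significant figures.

Eᵢ/kT = 0, 1.9660.
Z = Σ gᵢe^(−Eᵢ/kT) = 5·e^(−0) + 5·e^(−1.9660) = 5.0000 + 0.70008 = 5.7001.
P₀ = g₀ e^(−E₀/kT) / Z = 5.0000/5.7001 = 0.877.

0.877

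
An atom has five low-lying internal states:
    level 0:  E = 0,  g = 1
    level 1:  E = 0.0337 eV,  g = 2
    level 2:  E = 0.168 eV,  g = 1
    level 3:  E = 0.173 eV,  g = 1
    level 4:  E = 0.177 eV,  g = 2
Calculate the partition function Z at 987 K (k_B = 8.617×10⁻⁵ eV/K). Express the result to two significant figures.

Z = 2.9

k_BT = 8.617×10⁻⁵ × 987 K = 0.08505 eV.
Eᵢ/kT = 0, 0.3962, 1.975, 2.034, 2.081.
Z = Σ gᵢe^(−Eᵢ/kT) = 1·e^(−0) + 2·e^(−0.3962) + 1·e^(−1.975) + 1·e^(−2.034) + 2·e^(−2.081) = 1.000 + 1.346 + 0.1388 + 0.1308 + 0.2496 = 2.865.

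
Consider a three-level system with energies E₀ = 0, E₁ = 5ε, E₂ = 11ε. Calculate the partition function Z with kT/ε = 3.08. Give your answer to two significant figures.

Eᵢ/kT = 0, 1.623, 3.571.
Z = Σ e^(−Eᵢ/kT) = e^(−0) + e^(−1.623) + e^(−3.571) = 1.000 + 0.1973 + 0.02813 = 1.225.

Z = 1.2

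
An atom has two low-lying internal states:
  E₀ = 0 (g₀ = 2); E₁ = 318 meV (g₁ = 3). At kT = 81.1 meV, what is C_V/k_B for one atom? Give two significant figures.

Eᵢ/kT = 0, 3.921.
Z = Σ gᵢe^(−Eᵢ/kT) = 2·e^(−0) + 3·e^(−3.921) = 2.000 + 0.05946 = 2.059.
⟨E⟩ = 9.183 meV, ⟨E²⟩ = 2920 meV².
C_V/k_B = (⟨E²⟩ − ⟨E⟩²)/(kT)² = (2920 − 84.33)/6577 = 0.43.

0.43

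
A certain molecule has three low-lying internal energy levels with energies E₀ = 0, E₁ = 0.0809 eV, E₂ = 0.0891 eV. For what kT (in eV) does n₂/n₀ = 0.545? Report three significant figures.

n₂/n₀ = exp[−(E₂−E₀)/kT] = 0.545.
⇒ (E₂−E₀)/kT = ln(1/0.545) = ln(1.8349) = 0.60699.
kT = 0.0891 eV / 0.60699 = 0.147 eV.

0.147 eV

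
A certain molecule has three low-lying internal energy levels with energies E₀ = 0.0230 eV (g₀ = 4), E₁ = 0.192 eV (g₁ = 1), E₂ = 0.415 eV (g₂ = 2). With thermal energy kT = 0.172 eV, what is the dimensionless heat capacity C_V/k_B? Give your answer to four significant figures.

Eᵢ/kT = 0.133721, 1.11628, 2.41279.
Z = Σ gᵢe^(−Eᵢ/kT) = 4·e^(−0.133721) + 1·e^(−1.11628) + 2·e^(−2.41279) = 3.49934 + 0.327496 + 0.179130 = 4.00597.
⟨E⟩ = 0.0543446 eV, ⟨E²⟩ = 0.0111770 eV².
C_V/k_B = (⟨E²⟩ − ⟨E⟩²)/(kT)² = (0.0111770 − 0.00295334)/0.0295840 = 0.2780.

0.2780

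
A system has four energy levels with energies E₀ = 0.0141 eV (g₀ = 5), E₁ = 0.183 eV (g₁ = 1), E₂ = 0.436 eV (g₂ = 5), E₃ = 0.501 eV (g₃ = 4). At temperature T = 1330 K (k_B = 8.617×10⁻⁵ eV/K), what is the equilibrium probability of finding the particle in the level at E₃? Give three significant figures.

0.0106

k_BT = 8.617×10⁻⁵ × 1330 K = 0.11461 eV.
Eᵢ/kT = 0.12303, 1.5967, 3.8042, 4.3713.
Z = Σ gᵢe^(−Eᵢ/kT) = 5·e^(−0.12303) + 1·e^(−1.5967) + 5·e^(−3.8042) + 4·e^(−4.3713) = 4.4212 + 0.20256 + 0.11139 + 0.050539 = 4.7857.
P₃ = g₃ e^(−E₃/kT) / Z = 0.050539/4.7857 = 0.0106.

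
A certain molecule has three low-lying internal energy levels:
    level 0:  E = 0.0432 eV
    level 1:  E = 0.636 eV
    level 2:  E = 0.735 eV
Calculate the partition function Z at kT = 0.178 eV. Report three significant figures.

Eᵢ/kT = 0.24270, 3.5730, 4.1292.
Z = Σ e^(−Eᵢ/kT) = e^(−0.24270) + e^(−3.5730) + e^(−4.1292) = 0.78451 + 0.028072 + 0.016096 = 0.82868.

Z = 0.829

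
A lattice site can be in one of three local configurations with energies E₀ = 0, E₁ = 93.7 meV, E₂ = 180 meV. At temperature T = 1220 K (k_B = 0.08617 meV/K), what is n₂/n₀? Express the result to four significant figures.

0.1805

k_BT = 0.08617 × 1220 K = 105.127 meV.
n₂/n₀ = exp[−(E₂−E₀)/kT] = exp(−(180 meV)/(105.127 meV)) = exp(-1.71221) = 0.1805.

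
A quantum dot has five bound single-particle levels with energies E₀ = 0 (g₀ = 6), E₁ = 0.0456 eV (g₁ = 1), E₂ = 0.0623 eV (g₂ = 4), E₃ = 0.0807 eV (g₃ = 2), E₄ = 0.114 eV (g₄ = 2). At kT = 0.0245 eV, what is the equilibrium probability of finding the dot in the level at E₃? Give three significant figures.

Eᵢ/kT = 0, 1.8612, 2.5429, 3.2939, 4.6531.
Z = Σ gᵢe^(−Eᵢ/kT) = 6·e^(−0) + 1·e^(−1.8612) + 4·e^(−2.5429) + 2·e^(−3.2939) + 2·e^(−4.6531) = 6.0000 + 0.15549 + 0.31455 + 0.074218 + 0.019064 = 6.5633.
P₃ = g₃ e^(−E₃/kT) / Z = 0.074218/6.5633 = 0.0113.

0.0113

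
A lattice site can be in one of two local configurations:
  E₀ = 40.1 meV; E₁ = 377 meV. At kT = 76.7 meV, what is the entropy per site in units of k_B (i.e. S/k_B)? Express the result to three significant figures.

0.0660

Eᵢ/kT = 0.52282, 4.9153.
Z = Σ e^(−Eᵢ/kT) = e^(−0.52282) + e^(−4.9153) = 0.59285 + 0.0073335 = 0.60018.
⟨E⟩ = Σ EᵢPᵢ = 44.217 meV.
S/k_B = ln Z + ⟨E⟩/kT = ln(0.60018) + 44.217/76.7 = -0.51053 + 0.57649 = 0.0660.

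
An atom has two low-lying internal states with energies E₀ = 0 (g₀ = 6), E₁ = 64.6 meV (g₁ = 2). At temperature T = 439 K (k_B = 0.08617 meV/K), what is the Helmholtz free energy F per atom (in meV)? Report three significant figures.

k_BT = 0.08617 × 439 K = 37.829 meV.
Eᵢ/kT = 0, 1.7077.
Z = Σ gᵢe^(−Eᵢ/kT) = 6·e^(−0) + 2·e^(−1.7077) = 6.0000 + 0.36256 = 6.3626.
F = −kT ln Z = −37.829 × ln(6.3626) = −37.829 × 1.8504 = -70.0 meV.

-70.0 meV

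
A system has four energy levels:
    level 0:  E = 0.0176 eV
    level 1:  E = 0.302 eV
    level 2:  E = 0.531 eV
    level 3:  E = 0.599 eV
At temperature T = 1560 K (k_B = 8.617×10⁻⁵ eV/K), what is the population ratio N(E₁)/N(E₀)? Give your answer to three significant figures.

k_BT = 8.617×10⁻⁵ × 1560 K = 0.13443 eV.
n₁/n₀ = exp[−(E₁−E₀)/kT] = exp(−(0.2844 eV)/(0.13443 eV)) = exp(-2.1156) = 0.121.

0.121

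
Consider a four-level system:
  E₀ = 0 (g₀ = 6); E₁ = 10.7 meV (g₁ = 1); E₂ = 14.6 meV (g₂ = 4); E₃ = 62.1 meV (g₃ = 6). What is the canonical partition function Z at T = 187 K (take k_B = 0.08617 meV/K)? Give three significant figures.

Z = 8.26

k_BT = 0.08617 × 187 K = 16.114 meV.
Eᵢ/kT = 0, 0.66402, 0.90604, 3.8538.
Z = Σ gᵢe^(−Eᵢ/kT) = 6·e^(−0) + 1·e^(−0.66402) + 4·e^(−0.90604) + 6·e^(−3.8538) = 6.0000 + 0.51478 + 1.6165 + 0.12719 = 8.2585.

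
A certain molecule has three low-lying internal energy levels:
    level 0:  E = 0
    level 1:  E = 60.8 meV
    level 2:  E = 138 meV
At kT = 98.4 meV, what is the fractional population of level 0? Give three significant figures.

0.560

Eᵢ/kT = 0, 0.61789, 1.4024.
Z = Σ e^(−Eᵢ/kT) = e^(−0) + e^(−0.61789) + e^(−1.4024) = 1.0000 + 0.53908 + 0.24601 = 1.7851.
P₀ = e^(−E₀/kT) / Z = 1.0000/1.7851 = 0.560.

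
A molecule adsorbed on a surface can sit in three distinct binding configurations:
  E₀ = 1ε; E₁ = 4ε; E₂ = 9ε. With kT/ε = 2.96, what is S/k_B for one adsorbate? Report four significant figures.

Eᵢ/kT = 0.337838, 1.35135, 3.04054.
Z = Σ e^(−Eᵢ/kT) = e^(−0.337838) + e^(−1.35135) + e^(−3.04054) = 0.713311 + 0.258891 + 0.0478091 = 1.02001.
⟨E⟩ = Σ EᵢPᵢ = 2.13641 ε.
S/k_B = ln Z + ⟨E⟩/kT = ln(1.02001) + 2.13641/2.96 = 0.0198124 + 0.721760 = 0.7416.

0.7416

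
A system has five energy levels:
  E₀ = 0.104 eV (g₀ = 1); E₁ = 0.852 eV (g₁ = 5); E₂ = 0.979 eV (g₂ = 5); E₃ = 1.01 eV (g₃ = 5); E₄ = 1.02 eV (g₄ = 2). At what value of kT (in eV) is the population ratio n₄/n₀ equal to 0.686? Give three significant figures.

0.856 eV

n₄/n₀ = (g₄/g₀) exp[−(E₄−E₀)/kT] = 0.686.
⇒ (E₄−E₀)/kT = ln((2/1)/0.686) = ln(2.9155) = 1.0700.
kT = 0.916 eV / 1.0700 = 0.856 eV.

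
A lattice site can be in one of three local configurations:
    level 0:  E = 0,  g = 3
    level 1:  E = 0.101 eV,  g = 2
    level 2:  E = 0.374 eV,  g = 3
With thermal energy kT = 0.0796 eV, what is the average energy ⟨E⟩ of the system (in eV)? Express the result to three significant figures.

0.0187 eV

Eᵢ/kT = 0, 1.2688, 4.6985.
Z = Σ gᵢe^(−Eᵢ/kT) = 3·e^(−0) + 2·e^(−1.2688) + 3·e^(−4.6985) = 3.0000 + 0.56234 + 0.027327 = 3.5897.
⟨E⟩ = Σ Eᵢ gᵢe^(−Eᵢ/kT) / Z = (0·3.0000 + 0.101·0.56234 + 0.374·0.027327) / 3.5897 = 0.0187 eV.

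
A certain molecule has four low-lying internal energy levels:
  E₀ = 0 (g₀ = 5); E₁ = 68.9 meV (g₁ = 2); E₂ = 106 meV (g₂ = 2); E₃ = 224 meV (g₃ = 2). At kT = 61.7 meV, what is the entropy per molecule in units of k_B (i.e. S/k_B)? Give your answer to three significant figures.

2.06

Eᵢ/kT = 0, 1.1167, 1.7180, 3.6305.
Z = Σ gᵢe^(−Eᵢ/kT) = 5·e^(−0) + 2·e^(−1.1167) + 2·e^(−1.7180) + 2·e^(−3.6305) = 5.0000 + 0.65472 + 0.35885 + 0.053006 = 6.0666.
⟨E⟩ = Σ EᵢPᵢ = 15.663 meV.
S/k_B = ln Z + ⟨E⟩/kT = ln(6.0666) + 15.663/61.7 = 1.8028 + 0.25386 = 2.06.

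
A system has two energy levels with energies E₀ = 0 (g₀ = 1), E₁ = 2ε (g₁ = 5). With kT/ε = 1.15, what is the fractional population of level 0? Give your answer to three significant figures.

0.532

Eᵢ/kT = 0, 1.7391.
Z = Σ gᵢe^(−Eᵢ/kT) = 1·e^(−0) + 5·e^(−1.7391) = 1.0000 + 0.87839 = 1.8784.
P₀ = g₀ e^(−E₀/kT) / Z = 1.0000/1.8784 = 0.532.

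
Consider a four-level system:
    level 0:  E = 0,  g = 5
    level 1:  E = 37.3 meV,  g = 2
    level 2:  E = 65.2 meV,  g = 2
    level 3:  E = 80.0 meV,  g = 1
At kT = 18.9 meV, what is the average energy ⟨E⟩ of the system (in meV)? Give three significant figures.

Eᵢ/kT = 0, 1.9735, 3.4497, 4.2328.
Z = Σ gᵢe^(−Eᵢ/kT) = 5·e^(−0) + 2·e^(−1.9735) + 2·e^(−3.4497) + 1·e^(−4.2328) = 5.0000 + 0.27794 + 0.063510 + 0.014512 = 5.3560.
⟨E⟩ = Σ Eᵢ gᵢe^(−Eᵢ/kT) / Z = (0·5.0000 + 37.3·0.27794 + 65.2·0.063510 + 80.0·0.014512) / 5.3560 = 2.93 meV.

2.93 meV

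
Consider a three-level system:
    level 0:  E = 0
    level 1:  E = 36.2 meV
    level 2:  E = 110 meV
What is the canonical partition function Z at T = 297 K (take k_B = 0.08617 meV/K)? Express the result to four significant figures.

Z = 1.257

k_BT = 0.08617 × 297 K = 25.5925 meV.
Eᵢ/kT = 0, 1.41448, 4.29813.
Z = Σ e^(−Eᵢ/kT) = e^(−0) + e^(−1.41448) + e^(−4.29813) = 1.00000 + 0.243052 + 0.0135940 = 1.25665.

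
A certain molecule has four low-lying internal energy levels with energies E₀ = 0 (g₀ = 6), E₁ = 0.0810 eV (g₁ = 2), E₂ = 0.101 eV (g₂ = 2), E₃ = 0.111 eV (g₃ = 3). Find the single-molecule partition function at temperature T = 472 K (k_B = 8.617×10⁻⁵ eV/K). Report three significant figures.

k_BT = 8.617×10⁻⁵ × 472 K = 0.040672 eV.
Eᵢ/kT = 0, 1.9915, 2.4833, 2.7292.
Z = Σ gᵢe^(−Eᵢ/kT) = 6·e^(−0) + 2·e^(−1.9915) + 2·e^(−2.4833) + 3·e^(−2.7292) = 6.0000 + 0.27298 + 0.16693 + 0.19581 = 6.6357.

Z = 6.64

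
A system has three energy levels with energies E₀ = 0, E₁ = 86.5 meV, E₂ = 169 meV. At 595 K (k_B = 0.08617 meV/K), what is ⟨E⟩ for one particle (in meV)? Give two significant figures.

18 meV

k_BT = 0.08617 × 595 K = 51.27 meV.
Eᵢ/kT = 0, 1.687, 3.296.
Z = Σ e^(−Eᵢ/kT) = e^(−0) + e^(−1.687) + e^(−3.296) = 1.000 + 0.1851 + 0.03703 = 1.222.
⟨E⟩ = Σ Eᵢ e^(−Eᵢ/kT) / Z = (0·1.000 + 86.5·0.1851 + 169·0.03703) / 1.222 = 18 meV.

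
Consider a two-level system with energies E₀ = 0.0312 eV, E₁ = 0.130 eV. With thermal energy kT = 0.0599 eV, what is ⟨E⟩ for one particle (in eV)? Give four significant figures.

Eᵢ/kT = 0.520868, 2.17028.
Z = Σ e^(−Eᵢ/kT) = e^(−0.520868) + e^(−2.17028) = 0.594005 + 0.114146 = 0.708151.
⟨E⟩ = Σ Eᵢ e^(−Eᵢ/kT) / Z = (0.0312·0.594005 + 0.130·0.114146) / 0.708151 = 0.04713 eV.

0.04713 eV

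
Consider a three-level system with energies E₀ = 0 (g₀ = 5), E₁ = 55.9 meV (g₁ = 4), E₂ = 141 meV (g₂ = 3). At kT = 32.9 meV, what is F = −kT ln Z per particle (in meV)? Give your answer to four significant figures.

-57.68 meV

Eᵢ/kT = 0, 1.69909, 4.28571.
Z = Σ gᵢe^(−Eᵢ/kT) = 5·e^(−0) + 4·e^(−1.69909) + 3·e^(−4.28571) = 5.00000 + 0.731399 + 0.0412915 = 5.77269.
F = −kT ln Z = −32.9 × ln(5.77269) = −32.9 × 1.75314 = -57.68 meV.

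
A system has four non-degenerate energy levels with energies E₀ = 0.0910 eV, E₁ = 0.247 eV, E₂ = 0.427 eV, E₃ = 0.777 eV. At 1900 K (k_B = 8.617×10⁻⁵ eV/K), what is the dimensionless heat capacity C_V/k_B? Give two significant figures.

k_BT = 8.617×10⁻⁵ × 1900 K = 0.1637 eV.
Eᵢ/kT = 0.5559, 1.509, 2.608, 4.746.
Z = Σ e^(−Eᵢ/kT) = e^(−0.5559) + e^(−1.509) + e^(−2.608) + e^(−4.746) = 0.5736 + 0.2211 + 0.07368 + 0.008686 = 0.8771.
⟨E⟩ = 0.1653 eV, ⟨E²⟩ = 0.04209 eV².
C_V/k_B = (⟨E²⟩ − ⟨E⟩²)/(kT)² = (0.04209 − 0.02732)/0.02680 = 0.55.

0.55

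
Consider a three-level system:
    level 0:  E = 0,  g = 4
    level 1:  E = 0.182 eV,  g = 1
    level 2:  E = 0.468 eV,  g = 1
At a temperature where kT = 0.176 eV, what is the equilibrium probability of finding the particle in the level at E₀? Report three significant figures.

Eᵢ/kT = 0, 1.0341, 2.6591.
Z = Σ gᵢe^(−Eᵢ/kT) = 4·e^(−0) + 1·e^(−1.0341) + 1·e^(−2.6591) = 4.0000 + 0.35555 + 0.070011 = 4.4256.
P₀ = g₀ e^(−E₀/kT) / Z = 4.0000/4.4256 = 0.904.

0.904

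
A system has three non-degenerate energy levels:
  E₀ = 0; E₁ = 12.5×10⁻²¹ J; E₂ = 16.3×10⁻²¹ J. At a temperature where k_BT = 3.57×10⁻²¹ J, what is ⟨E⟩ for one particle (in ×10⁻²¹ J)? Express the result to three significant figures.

0.525 ×10⁻²¹ J

Eᵢ/kT = 0, 3.5014, 4.5658.
Z = Σ e^(−Eᵢ/kT) = e^(−0) + e^(−3.5014) + e^(−4.5658) = 1.0000 + 0.030155 + 0.010402 = 1.0406.
⟨E⟩ = Σ Eᵢ e^(−Eᵢ/kT) / Z = (0·1.0000 + 12.5·0.030155 + 16.3·0.010402) / 1.0406 = 0.525 ×10⁻²¹ J.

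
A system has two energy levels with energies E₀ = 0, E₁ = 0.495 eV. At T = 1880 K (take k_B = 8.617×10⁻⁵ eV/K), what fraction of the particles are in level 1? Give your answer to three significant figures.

k_BT = 8.617×10⁻⁵ × 1880 K = 0.16200 eV.
Eᵢ/kT = 0, 3.0556.
Z = Σ e^(−Eᵢ/kT) = e^(−0) + e^(−3.0556) = 1.0000 + 0.047094 = 1.0471.
P₁ = e^(−E₁/kT) / Z = 0.047094/1.0471 = 0.0450.

0.0450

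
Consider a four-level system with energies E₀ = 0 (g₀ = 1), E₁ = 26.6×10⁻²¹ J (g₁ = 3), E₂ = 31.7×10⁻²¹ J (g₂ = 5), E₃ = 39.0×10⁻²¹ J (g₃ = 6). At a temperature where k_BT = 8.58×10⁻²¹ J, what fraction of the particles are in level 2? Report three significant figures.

0.0939

Eᵢ/kT = 0, 3.1002, 3.6946, 4.5455.
Z = Σ gᵢe^(−Eᵢ/kT) = 1·e^(−0) + 3·e^(−3.1002) + 5·e^(−3.6946) + 6·e^(−4.5455) = 1.0000 + 0.13512 + 0.12429 + 0.063689 = 1.3231.
P₂ = g₂ e^(−E₂/kT) / Z = 0.12429/1.3231 = 0.0939.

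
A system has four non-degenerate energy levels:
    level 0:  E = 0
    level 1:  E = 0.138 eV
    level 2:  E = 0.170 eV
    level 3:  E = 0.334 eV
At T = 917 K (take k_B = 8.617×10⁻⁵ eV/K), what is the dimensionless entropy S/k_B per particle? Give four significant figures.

k_BT = 8.617×10⁻⁵ × 917 K = 0.0790179 eV.
Eᵢ/kT = 0, 1.74644, 2.15141, 4.22689.
Z = Σ e^(−Eᵢ/kT) = e^(−0) + e^(−1.74644) + e^(−2.15141) + e^(−4.22689) = 1.00000 + 0.174394 + 0.116320 + 0.0145977 = 1.30531.
⟨E⟩ = Σ EᵢPᵢ = 0.0373217 eV.
S/k_B = ln Z + ⟨E⟩/kT = ln(1.30531) + 0.0373217/0.0790179 = 0.266441 + 0.472320 = 0.7388.

0.7388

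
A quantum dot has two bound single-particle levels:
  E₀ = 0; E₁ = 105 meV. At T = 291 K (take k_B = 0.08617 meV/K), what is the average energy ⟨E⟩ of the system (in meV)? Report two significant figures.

k_BT = 0.08617 × 291 K = 25.08 meV.
Eᵢ/kT = 0, 4.187.
Z = Σ e^(−Eᵢ/kT) = e^(−0) + e^(−4.187) = 1.000 + 0.01519 = 1.015.
⟨E⟩ = Σ Eᵢ e^(−Eᵢ/kT) / Z = (0·1.000 + 105·0.01519) / 1.015 = 1.6 meV.

1.6 meV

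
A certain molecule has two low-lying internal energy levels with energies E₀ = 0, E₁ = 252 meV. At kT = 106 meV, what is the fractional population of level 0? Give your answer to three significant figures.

0.915

Eᵢ/kT = 0, 2.3774.
Z = Σ e^(−Eᵢ/kT) = e^(−0) + e^(−2.3774) = 1.0000 + 0.092792 = 1.0928.
P₀ = e^(−E₀/kT) / Z = 1.0000/1.0928 = 0.915.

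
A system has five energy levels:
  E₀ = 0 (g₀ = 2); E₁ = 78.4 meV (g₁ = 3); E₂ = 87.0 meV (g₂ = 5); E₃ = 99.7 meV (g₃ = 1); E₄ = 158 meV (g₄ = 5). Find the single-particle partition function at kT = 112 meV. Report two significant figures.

Z = 7.4

Eᵢ/kT = 0, 0.7000, 0.7768, 0.8902, 1.411.
Z = Σ gᵢe^(−Eᵢ/kT) = 2·e^(−0) + 3·e^(−0.7000) + 5·e^(−0.7768) + 1·e^(−0.8902) + 5·e^(−1.411) = 2.000 + 1.490 + 2.299 + 0.4106 + 1.219 = 7.419.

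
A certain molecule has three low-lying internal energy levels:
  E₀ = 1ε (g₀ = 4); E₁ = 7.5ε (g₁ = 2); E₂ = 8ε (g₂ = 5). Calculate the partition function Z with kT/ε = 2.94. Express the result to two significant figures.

Eᵢ/kT = 0.3401, 2.551, 2.721.
Z = Σ gᵢe^(−Eᵢ/kT) = 4·e^(−0.3401) + 2·e^(−2.551) + 5·e^(−2.721) = 2.847 + 0.1560 + 0.3290 = 3.332.

Z = 3.3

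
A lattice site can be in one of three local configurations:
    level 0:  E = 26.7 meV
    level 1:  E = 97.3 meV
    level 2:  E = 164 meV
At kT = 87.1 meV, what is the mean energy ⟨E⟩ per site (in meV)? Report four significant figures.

62.90 meV

Eᵢ/kT = 0.306544, 1.11711, 1.88289.
Z = Σ e^(−Eᵢ/kT) = e^(−0.306544) + e^(−1.11711) + e^(−1.88289) = 0.735986 + 0.327224 + 0.152150 = 1.21536.
⟨E⟩ = Σ Eᵢ e^(−Eᵢ/kT) / Z = (26.7·0.735986 + 97.3·0.327224 + 164·0.152150) / 1.21536 = 62.90 meV.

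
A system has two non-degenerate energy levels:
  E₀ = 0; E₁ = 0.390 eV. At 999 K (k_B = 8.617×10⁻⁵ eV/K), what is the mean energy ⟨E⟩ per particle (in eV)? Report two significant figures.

0.0042 eV

k_BT = 8.617×10⁻⁵ × 999 K = 0.08608 eV.
Eᵢ/kT = 0, 4.531.
Z = Σ e^(−Eᵢ/kT) = e^(−0) + e^(−4.531) = 1.000 + 0.01077 = 1.011.
⟨E⟩ = Σ Eᵢ e^(−Eᵢ/kT) / Z = (0·1.000 + 0.390·0.01077) / 1.011 = 0.0042 eV.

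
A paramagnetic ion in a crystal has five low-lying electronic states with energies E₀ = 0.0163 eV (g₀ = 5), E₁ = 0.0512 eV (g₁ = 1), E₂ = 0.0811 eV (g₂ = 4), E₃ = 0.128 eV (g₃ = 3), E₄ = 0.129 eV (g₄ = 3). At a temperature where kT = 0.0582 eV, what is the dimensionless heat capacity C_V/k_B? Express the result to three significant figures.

0.454

Eᵢ/kT = 0.28007, 0.87973, 1.3935, 2.1993, 2.2165.
Z = Σ gᵢe^(−Eᵢ/kT) = 5·e^(−0.28007) + 1·e^(−0.87973) + 4·e^(−1.3935) + 3·e^(−2.1993) + 3·e^(−2.2165) = 3.7787 + 0.41489 + 0.99282 + 0.33264 + 0.32697 = 5.8460.
⟨E⟩ = 0.042441 eV, ⟨E²⟩ = 0.0033378 eV².
C_V/k_B = (⟨E²⟩ − ⟨E⟩²)/(kT)² = (0.0033378 − 0.0018012)/0.0033872 = 0.454.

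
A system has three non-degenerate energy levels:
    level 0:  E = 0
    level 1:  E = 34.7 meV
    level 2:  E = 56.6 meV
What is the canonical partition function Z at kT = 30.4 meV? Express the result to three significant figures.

Eᵢ/kT = 0, 1.1414, 1.8618.
Z = Σ e^(−Eᵢ/kT) = e^(−0) + e^(−1.1414) + e^(−1.8618) = 1.0000 + 0.31937 + 0.15539 = 1.4748.

Z = 1.47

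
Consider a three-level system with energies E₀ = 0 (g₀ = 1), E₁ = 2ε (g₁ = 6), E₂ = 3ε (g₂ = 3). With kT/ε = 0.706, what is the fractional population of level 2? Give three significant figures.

0.0307

Eᵢ/kT = 0, 2.8329, 4.2493.
Z = Σ gᵢe^(−Eᵢ/kT) = 1·e^(−0) + 6·e^(−2.8329) + 3·e^(−4.2493) = 1.0000 + 0.35305 + 0.042823 = 1.3959.
P₂ = g₂ e^(−E₂/kT) / Z = 0.042823/1.3959 = 0.0307.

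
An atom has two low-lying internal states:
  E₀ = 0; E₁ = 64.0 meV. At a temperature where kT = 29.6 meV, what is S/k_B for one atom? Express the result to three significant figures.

0.332

Eᵢ/kT = 0, 2.1622.
Z = Σ e^(−Eᵢ/kT) = e^(−0) + e^(−2.1622) = 1.0000 + 0.11507 = 1.1151.
⟨E⟩ = Σ EᵢPᵢ = 6.6043 meV.
S/k_B = ln Z + ⟨E⟩/kT = ln(1.1151) + 6.6043/29.6 = 0.10894 + 0.22312 = 0.332.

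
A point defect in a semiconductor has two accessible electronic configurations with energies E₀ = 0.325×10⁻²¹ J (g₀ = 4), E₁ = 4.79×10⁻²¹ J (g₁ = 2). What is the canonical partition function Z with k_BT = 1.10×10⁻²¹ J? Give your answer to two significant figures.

Eᵢ/kT = 0.2955, 4.355.
Z = Σ gᵢe^(−Eᵢ/kT) = 4·e^(−0.2955) + 2·e^(−4.355) = 2.977 + 0.02568 = 3.003.

Z = 3.0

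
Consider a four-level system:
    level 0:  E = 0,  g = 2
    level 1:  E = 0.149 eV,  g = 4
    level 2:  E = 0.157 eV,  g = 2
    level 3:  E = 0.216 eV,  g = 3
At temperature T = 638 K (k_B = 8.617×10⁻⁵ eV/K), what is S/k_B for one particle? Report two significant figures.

k_BT = 8.617×10⁻⁵ × 638 K = 0.05498 eV.
Eᵢ/kT = 0, 2.710, 2.856, 3.929.
Z = Σ gᵢe^(−Eᵢ/kT) = 2·e^(−0) + 4·e^(−2.710) + 2·e^(−2.856) + 3·e^(−3.929) = 2.000 + 0.2661 + 0.1150 + 0.05899 = 2.440.
⟨E⟩ = Σ EᵢPᵢ = 0.02887 eV.
S/k_B = ln Z + ⟨E⟩/kT = ln(2.440) + 0.02887/0.05498 = 0.8920 + 0.5251 = 1.4.

1.4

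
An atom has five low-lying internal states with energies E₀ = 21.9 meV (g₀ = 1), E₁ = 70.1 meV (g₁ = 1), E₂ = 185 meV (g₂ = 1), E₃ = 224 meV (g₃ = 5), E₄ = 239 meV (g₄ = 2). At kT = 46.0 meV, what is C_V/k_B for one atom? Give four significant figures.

1.282

Eᵢ/kT = 0.476087, 1.52391, 4.02174, 4.86957, 5.19565.
Z = Σ gᵢe^(−Eᵢ/kT) = 1·e^(−0.476087) + 1·e^(−1.52391) + 1·e^(−4.02174) + 5·e^(−4.86957) + 2·e^(−5.19565) = 0.621209 + 0.217858 + 0.0179218 + 0.0383833 + 0.0110812 = 0.906453.
⟨E⟩ = 47.9210 meV, ⟨E²⟩ = 5009.37 meV².
C_V/k_B = (⟨E²⟩ − ⟨E⟩²)/(kT)² = (5009.37 − 2296.42)/2116.00 = 1.282.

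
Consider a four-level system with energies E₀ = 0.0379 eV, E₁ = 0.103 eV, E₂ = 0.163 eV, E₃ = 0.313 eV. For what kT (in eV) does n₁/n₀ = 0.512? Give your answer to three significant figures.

0.0972 eV

n₁/n₀ = exp[−(E₁−E₀)/kT] = 0.512.
⇒ (E₁−E₀)/kT = ln(1/0.512) = ln(1.9531) = 0.66942.
kT = 0.0651 eV / 0.66942 = 0.0972 eV.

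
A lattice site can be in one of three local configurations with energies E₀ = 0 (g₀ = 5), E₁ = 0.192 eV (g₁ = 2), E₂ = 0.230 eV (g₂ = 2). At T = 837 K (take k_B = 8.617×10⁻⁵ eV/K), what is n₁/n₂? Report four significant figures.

k_BT = 8.617×10⁻⁵ × 837 K = 0.0721243 eV.
n₁/n₂ = (g₁/g₂) exp[−(E₁−E₂)/kT] = (2/2) × exp(−(-0.038 eV)/(0.0721243 eV)) = (2/2) × exp(0.526868) = 1.694.

1.694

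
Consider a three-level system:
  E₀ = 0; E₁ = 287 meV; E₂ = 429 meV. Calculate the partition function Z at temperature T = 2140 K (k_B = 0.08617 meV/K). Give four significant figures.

Z = 1.309

k_BT = 0.08617 × 2140 K = 184.404 meV.
Eᵢ/kT = 0, 1.55637, 2.32641.
Z = Σ e^(−Eᵢ/kT) = e^(−0) + e^(−1.55637) + e^(−2.32641) = 1.00000 + 0.210900 + 0.0976457 = 1.30855.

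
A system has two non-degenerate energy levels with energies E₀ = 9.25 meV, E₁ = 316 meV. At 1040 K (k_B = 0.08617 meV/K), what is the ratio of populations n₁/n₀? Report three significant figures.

k_BT = 0.08617 × 1040 K = 89.617 meV.
n₁/n₀ = exp[−(E₁−E₀)/kT] = exp(−(306.75 meV)/(89.617 meV)) = exp(-3.4229) = 0.0326.

0.0326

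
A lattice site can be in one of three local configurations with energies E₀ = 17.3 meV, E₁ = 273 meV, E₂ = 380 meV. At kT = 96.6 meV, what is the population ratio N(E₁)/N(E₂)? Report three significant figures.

n₁/n₂ = exp[−(E₁−E₂)/kT] = exp(−(-107 meV)/(96.6 meV)) = exp(1.1077) = 3.03.

3.03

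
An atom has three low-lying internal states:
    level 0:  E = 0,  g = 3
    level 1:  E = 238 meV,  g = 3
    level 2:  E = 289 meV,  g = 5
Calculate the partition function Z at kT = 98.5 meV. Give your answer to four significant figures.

Eᵢ/kT = 0, 2.41624, 2.93401.
Z = Σ gᵢe^(−Eᵢ/kT) = 3·e^(−0) + 3·e^(−2.41624) + 5·e^(−2.93401) = 3.00000 + 0.267770 + 0.265917 = 3.53369.

Z = 3.534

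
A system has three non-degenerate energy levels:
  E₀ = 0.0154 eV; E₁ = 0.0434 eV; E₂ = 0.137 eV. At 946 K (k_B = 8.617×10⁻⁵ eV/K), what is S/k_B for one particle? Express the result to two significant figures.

k_BT = 8.617×10⁻⁵ × 946 K = 0.08152 eV.
Eᵢ/kT = 0.1889, 0.5324, 1.681.
Z = Σ e^(−Eᵢ/kT) = e^(−0.1889) + e^(−0.5324) + e^(−1.681) = 0.8279 + 0.5872 + 0.1862 = 1.601.
⟨E⟩ = Σ EᵢPᵢ = 0.03981 eV.
S/k_B = ln Z + ⟨E⟩/kT = ln(1.601) + 0.03981/0.08152 = 0.4706 + 0.4883 = 0.96.

0.96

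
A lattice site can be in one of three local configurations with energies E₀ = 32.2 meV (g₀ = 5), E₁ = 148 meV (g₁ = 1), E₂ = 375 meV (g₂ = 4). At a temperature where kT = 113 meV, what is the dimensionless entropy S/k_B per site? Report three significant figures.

Eᵢ/kT = 0.28496, 1.3097, 3.3186.
Z = Σ gᵢe^(−Eᵢ/kT) = 5·e^(−0.28496) + 1·e^(−1.3097) + 4·e^(−3.3186) = 3.7602 + 0.26990 + 0.14481 = 4.1749.
⟨E⟩ = Σ EᵢPᵢ = 51.577 meV.
S/k_B = ln Z + ⟨E⟩/kT = ln(4.1749) + 51.577/113 = 1.4291 + 0.45643 = 1.89.

1.89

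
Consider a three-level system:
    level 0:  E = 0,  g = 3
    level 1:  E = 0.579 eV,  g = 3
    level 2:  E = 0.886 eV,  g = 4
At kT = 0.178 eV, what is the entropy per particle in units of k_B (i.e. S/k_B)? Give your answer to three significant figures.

Eᵢ/kT = 0, 3.2528, 4.9775.
Z = Σ gᵢe^(−Eᵢ/kT) = 3·e^(−0) + 3·e^(−3.2528) + 4·e^(−4.9775) = 3.0000 + 0.11600 + 0.027565 = 3.1436.
⟨E⟩ = Σ EᵢPᵢ = 0.029134 eV.
S/k_B = ln Z + ⟨E⟩/kT = ln(3.1436) + 0.029134/0.178 = 1.1454 + 0.16367 = 1.31.

1.31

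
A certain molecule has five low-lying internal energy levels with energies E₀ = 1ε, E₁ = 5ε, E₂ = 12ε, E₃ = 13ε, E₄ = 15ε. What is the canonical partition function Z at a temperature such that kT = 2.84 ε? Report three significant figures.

Eᵢ/kT = 0.35211, 1.7606, 4.2254, 4.5775, 5.2817.
Z = Σ e^(−Eᵢ/kT) = e^(−0.35211) + e^(−1.7606) + e^(−4.2254) + e^(−4.5775) + e^(−5.2817) = 0.70320 + 0.17194 + 0.014619 + 0.010281 + 0.0050838 = 0.90512.

Z = 0.905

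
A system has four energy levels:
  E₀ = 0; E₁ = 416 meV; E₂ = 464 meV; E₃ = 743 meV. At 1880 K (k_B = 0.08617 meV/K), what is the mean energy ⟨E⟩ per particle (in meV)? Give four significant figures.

k_BT = 0.08617 × 1880 K = 162.000 meV.
Eᵢ/kT = 0, 2.56790, 2.86420, 4.58642.
Z = Σ e^(−Eᵢ/kT) = e^(−0) + e^(−2.56790) + e^(−2.86420) + e^(−4.58642) = 1.00000 + 0.0766964 + 0.0570287 + 0.0101893 = 1.14391.
⟨E⟩ = Σ Eᵢ e^(−Eᵢ/kT) / Z = (0·1.00000 + 416·0.0766964 + 464·0.0570287 + 743·0.0101893) / 1.14391 = 57.64 meV.

57.64 meV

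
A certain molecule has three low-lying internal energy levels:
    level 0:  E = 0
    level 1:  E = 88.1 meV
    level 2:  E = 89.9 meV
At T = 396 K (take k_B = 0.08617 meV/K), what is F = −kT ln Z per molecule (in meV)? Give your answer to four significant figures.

k_BT = 0.08617 × 396 K = 34.1233 meV.
Eᵢ/kT = 0, 2.58181, 2.63456.
Z = Σ e^(−Eᵢ/kT) = e^(−0) + e^(−2.58181) + e^(−2.63456) = 1.00000 + 0.0756370 + 0.0717505 = 1.14739.
F = −kT ln Z = −34.1233 × ln(1.14739) = −34.1233 × 0.137490 = -4.692 meV.

-4.692 meV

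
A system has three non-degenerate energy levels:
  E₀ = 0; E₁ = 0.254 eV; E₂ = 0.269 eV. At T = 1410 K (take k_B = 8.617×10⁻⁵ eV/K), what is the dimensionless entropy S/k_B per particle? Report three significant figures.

0.615

k_BT = 8.617×10⁻⁵ × 1410 K = 0.12150 eV.
Eᵢ/kT = 0, 2.0905, 2.2140.
Z = Σ e^(−Eᵢ/kT) = e^(−0) + e^(−2.0905) + e^(−2.2140) = 1.0000 + 0.12363 + 0.10926 = 1.2329.
⟨E⟩ = Σ EᵢPᵢ = 0.049309 eV.
S/k_B = ln Z + ⟨E⟩/kT = ln(1.2329) + 0.049309/0.12150 = 0.20937 + 0.40584 = 0.615.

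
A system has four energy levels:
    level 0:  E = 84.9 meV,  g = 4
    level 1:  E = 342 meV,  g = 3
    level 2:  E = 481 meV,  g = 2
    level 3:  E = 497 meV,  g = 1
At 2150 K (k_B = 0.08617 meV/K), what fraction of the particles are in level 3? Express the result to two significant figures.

k_BT = 0.08617 × 2150 K = 185.3 meV.
Eᵢ/kT = 0.4582, 1.846, 2.596, 2.682.
Z = Σ gᵢe^(−Eᵢ/kT) = 4·e^(−0.4582) + 3·e^(−1.846) + 2·e^(−2.596) + 1·e^(−2.682) = 2.530 + 0.4736 + 0.1491 + 0.06843 = 3.221.
P₃ = g₃ e^(−E₃/kT) / Z = 0.06843/3.221 = 0.021.

0.021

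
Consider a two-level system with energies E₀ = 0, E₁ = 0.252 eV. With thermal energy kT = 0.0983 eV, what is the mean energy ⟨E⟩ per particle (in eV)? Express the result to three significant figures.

0.0180 eV

Eᵢ/kT = 0, 2.5636.
Z = Σ e^(−Eᵢ/kT) = e^(−0) + e^(−2.5636) = 1.0000 + 0.077027 = 1.0770.
⟨E⟩ = Σ Eᵢ e^(−Eᵢ/kT) / Z = (0·1.0000 + 0.252·0.077027) / 1.0770 = 0.0180 eV.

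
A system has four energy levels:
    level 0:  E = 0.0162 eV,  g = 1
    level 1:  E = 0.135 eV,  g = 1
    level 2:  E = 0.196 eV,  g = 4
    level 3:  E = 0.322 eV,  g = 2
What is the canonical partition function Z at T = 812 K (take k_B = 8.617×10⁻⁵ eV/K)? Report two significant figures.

Z = 1.2

k_BT = 8.617×10⁻⁵ × 812 K = 0.06997 eV.
Eᵢ/kT = 0.2315, 1.929, 2.801, 4.602.
Z = Σ gᵢe^(−Eᵢ/kT) = 1·e^(−0.2315) + 1·e^(−1.929) + 4·e^(−2.801) + 2·e^(−4.602) = 0.7933 + 0.1453 + 0.2430 + 0.02006 = 1.202.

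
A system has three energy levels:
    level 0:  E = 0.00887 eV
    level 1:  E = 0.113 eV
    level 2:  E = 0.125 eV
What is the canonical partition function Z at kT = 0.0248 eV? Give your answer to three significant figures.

Eᵢ/kT = 0.35766, 4.5565, 5.0403.
Z = Σ e^(−Eᵢ/kT) = e^(−0.35766) + e^(−4.5565) + e^(−5.0403) = 0.69931 + 0.010499 + 0.0064718 = 0.71628.

Z = 0.716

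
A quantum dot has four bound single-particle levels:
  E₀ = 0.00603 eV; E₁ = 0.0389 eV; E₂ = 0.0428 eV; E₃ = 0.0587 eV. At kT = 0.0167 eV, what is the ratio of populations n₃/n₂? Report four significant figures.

n₃/n₂ = exp[−(E₃−E₂)/kT] = exp(−(0.0159 eV)/(0.0167 eV)) = exp(-0.952096) = 0.3859.

0.3859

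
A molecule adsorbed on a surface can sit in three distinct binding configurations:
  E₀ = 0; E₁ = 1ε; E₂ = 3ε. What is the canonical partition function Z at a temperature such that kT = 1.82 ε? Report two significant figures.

Eᵢ/kT = 0, 0.5495, 1.648.
Z = Σ e^(−Eᵢ/kT) = e^(−0) + e^(−0.5495) + e^(−1.648) = 1.000 + 0.5772 + 0.1924 = 1.770.

Z = 1.8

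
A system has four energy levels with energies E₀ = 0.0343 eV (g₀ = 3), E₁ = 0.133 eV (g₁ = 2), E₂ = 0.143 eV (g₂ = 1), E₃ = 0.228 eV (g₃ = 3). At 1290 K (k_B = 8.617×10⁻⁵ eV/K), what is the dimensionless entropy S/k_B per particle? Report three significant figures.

1.98

k_BT = 8.617×10⁻⁵ × 1290 K = 0.11116 eV.
Eᵢ/kT = 0.30856, 1.1965, 1.2864, 2.0511.
Z = Σ gᵢe^(−Eᵢ/kT) = 3·e^(−0.30856) + 2·e^(−1.1965) + 1·e^(−1.2864) + 3·e^(−2.0511) = 2.2035 + 0.60450 + 0.27626 + 0.38578 = 3.4700.
⟨E⟩ = Σ EᵢPᵢ = 0.081683 eV.
S/k_B = ln Z + ⟨E⟩/kT = ln(3.4700) + 0.081683/0.11116 = 1.2442 + 0.73482 = 1.98.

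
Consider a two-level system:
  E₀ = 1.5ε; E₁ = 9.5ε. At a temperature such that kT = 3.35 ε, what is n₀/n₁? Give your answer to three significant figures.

10.9

n₀/n₁ = exp[−(E₀−E₁)/kT] = exp(−(-8.0ε)/(3.35ε)) = exp(2.3881) = 10.9.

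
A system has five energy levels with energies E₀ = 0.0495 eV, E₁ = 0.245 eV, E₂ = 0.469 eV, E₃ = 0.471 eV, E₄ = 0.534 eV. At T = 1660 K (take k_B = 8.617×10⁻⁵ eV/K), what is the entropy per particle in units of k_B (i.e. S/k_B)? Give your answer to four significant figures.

0.8875

k_BT = 8.617×10⁻⁵ × 1660 K = 0.143042 eV.
Eᵢ/kT = 0.346052, 1.71278, 3.27876, 3.29274, 3.73317.
Z = Σ e^(−Eᵢ/kT) = e^(−0.346052) + e^(−1.71278) + e^(−3.27876) + e^(−3.29274) + e^(−3.73317) = 0.707476 + 0.180364 + 0.0376749 + 0.0371519 + 0.0239169 = 0.986584.
⟨E⟩ = Σ EᵢPᵢ = 0.128878 eV.
S/k_B = ln Z + ⟨E⟩/kT = ln(0.986584) + 0.128878/0.143042 = -0.0135068 + 0.900980 = 0.8875.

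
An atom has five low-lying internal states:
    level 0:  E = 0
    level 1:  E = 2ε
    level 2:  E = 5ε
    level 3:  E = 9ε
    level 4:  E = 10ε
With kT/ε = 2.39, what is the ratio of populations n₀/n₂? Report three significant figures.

8.10

n₀/n₂ = exp[−(E₀−E₂)/kT] = exp(−(-5ε)/(2.39ε)) = exp(2.0921) = 8.10.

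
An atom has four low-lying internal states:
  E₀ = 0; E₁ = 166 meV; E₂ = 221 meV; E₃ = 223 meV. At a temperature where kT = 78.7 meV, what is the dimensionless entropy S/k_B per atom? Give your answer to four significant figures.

Eᵢ/kT = 0, 2.10928, 2.80813, 2.83355.
Z = Σ e^(−Eᵢ/kT) = e^(−0) + e^(−2.10928) + e^(−2.80813) + e^(−2.83355) = 1.00000 + 0.121325 + 0.0603177 + 0.0588037 = 1.24045.
⟨E⟩ = Σ EᵢPᵢ = 37.5536 meV.
S/k_B = ln Z + ⟨E⟩/kT = ln(1.24045) + 37.5536/78.7 = 0.215474 + 0.477174 = 0.6926.

0.6926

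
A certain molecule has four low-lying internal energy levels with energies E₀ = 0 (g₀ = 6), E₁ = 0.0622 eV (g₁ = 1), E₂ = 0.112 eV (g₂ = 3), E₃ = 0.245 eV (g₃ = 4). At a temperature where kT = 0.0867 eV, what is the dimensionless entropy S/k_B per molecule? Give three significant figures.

Eᵢ/kT = 0, 0.71742, 1.2918, 2.8258.
Z = Σ gᵢe^(−Eᵢ/kT) = 6·e^(−0) + 1·e^(−0.71742) + 3·e^(−1.2918) + 4·e^(−2.8258) = 6.0000 + 0.48801 + 0.82433 + 0.23704 = 7.5494.
⟨E⟩ = Σ EᵢPᵢ = 0.023943 eV.
S/k_B = ln Z + ⟨E⟩/kT = ln(7.5494) + 0.023943/0.0867 = 2.0215 + 0.27616 = 2.30.

2.30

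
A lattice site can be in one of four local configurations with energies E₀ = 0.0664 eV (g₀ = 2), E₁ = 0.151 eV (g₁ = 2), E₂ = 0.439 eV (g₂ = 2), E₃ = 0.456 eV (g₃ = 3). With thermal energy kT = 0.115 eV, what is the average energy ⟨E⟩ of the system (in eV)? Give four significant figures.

Eᵢ/kT = 0.577391, 1.31304, 3.81739, 3.96522.
Z = Σ gᵢe^(−Eᵢ/kT) = 2·e^(−0.577391) + 2·e^(−1.31304) + 2·e^(−3.81739) + 3·e^(−3.96522) = 1.12272 + 0.538002 + 0.0439702 + 0.0568916 = 1.76158.
⟨E⟩ = Σ Eᵢ gᵢe^(−Eᵢ/kT) / Z = (0.0664·1.12272 + 0.151·0.538002 + 0.439·0.0439702 + 0.456·0.0568916) / 1.76158 = 0.1141 eV.

0.1141 eV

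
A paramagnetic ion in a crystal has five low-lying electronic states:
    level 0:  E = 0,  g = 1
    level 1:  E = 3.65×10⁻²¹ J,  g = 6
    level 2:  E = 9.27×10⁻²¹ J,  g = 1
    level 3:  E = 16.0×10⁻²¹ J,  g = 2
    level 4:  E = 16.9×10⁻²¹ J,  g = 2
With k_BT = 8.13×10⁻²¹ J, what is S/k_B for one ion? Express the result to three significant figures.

2.29

Eᵢ/kT = 0, 0.44895, 1.1402, 1.9680, 2.0787.
Z = Σ gᵢe^(−Eᵢ/kT) = 1·e^(−0) + 6·e^(−0.44895) + 1·e^(−1.1402) + 2·e^(−1.9680) + 2·e^(−2.0787) = 1.0000 + 3.8298 + 0.31976 + 0.27947 + 0.25019 = 5.6792.
⟨E⟩ = Σ EᵢPᵢ = 4.5152 ×10⁻²¹ J.
S/k_B = ln Z + ⟨E⟩/kT = ln(5.6792) + 4.5152/8.13 = 1.7368 + 0.55538 = 2.29.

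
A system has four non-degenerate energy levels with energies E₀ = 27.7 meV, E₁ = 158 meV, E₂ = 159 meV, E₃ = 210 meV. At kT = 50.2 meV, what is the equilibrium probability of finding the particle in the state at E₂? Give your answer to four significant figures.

Eᵢ/kT = 0.551793, 3.14741, 3.16733, 4.18327.
Z = Σ e^(−Eᵢ/kT) = e^(−0.551793) + e^(−3.14741) + e^(−3.16733) + e^(−4.18327) = 0.575916 + 0.0429633 + 0.0421159 + 0.0152486 = 0.676244.
P₂ = e^(−E₂/kT) / Z = 0.0421159/0.676244 = 0.06228.

0.06228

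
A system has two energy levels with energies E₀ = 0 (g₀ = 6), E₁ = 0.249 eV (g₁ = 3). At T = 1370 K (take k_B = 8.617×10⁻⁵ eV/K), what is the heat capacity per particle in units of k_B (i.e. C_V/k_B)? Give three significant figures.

0.240

k_BT = 8.617×10⁻⁵ × 1370 K = 0.11805 eV.
Eᵢ/kT = 0, 2.1093.
Z = Σ gᵢe^(−Eᵢ/kT) = 6·e^(−0) + 3·e^(−2.1093) = 6.0000 + 0.36397 = 6.3640.
⟨E⟩ = 0.014241 eV, ⟨E²⟩ = 0.0035460 eV².
C_V/k_B = (⟨E²⟩ − ⟨E⟩²)/(kT)² = (0.0035460 − 0.00020281)/0.013936 = 0.240.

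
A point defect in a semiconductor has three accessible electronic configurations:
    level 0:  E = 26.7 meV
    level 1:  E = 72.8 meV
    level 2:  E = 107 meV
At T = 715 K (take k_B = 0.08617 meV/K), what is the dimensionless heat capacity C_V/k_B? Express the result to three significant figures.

k_BT = 0.08617 × 715 K = 61.612 meV.
Eᵢ/kT = 0.43336, 1.1816, 1.7367.
Z = Σ e^(−Eᵢ/kT) = e^(−0.43336) + e^(−1.1816) + e^(−1.7367) = 0.64833 + 0.30679 + 0.17610 = 1.1312.
⟨E⟩ = 51.704 meV, ⟨E²⟩ = 3628.3 meV².
C_V/k_B = (⟨E²⟩ − ⟨E⟩²)/(kT)² = (3628.3 − 2673.3)/3796.0 = 0.252.

0.252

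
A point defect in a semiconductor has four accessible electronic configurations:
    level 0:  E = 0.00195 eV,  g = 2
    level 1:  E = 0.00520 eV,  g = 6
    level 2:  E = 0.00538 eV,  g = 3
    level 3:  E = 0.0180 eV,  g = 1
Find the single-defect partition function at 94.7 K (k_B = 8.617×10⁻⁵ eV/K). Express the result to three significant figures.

k_BT = 8.617×10⁻⁵ × 94.7 K = 0.0081603 eV.
Eᵢ/kT = 0.23896, 0.63723, 0.65929, 2.2058.
Z = Σ gᵢe^(−Eᵢ/kT) = 2·e^(−0.23896) + 6·e^(−0.63723) + 3·e^(−0.65929) + 1·e^(−2.2058) = 1.5749 + 3.1725 + 1.5517 + 0.11016 = 6.4093.

Z = 6.41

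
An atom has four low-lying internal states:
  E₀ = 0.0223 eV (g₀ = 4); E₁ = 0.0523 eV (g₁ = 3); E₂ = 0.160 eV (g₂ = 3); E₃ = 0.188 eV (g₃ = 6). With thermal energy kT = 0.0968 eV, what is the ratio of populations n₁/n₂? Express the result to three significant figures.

n₁/n₂ = (g₁/g₂) exp[−(E₁−E₂)/kT] = (3/3) × exp(−(-0.1077 eV)/(0.0968 eV)) = (3/3) × exp(1.1126) = 3.04.

3.04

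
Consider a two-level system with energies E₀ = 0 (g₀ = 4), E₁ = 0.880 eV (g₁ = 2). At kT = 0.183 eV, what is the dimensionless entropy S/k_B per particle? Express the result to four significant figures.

1.410

Eᵢ/kT = 0, 4.80874.
Z = Σ gᵢe^(−Eᵢ/kT) = 4·e^(−0) + 2·e^(−4.80874) = 4.00000 + 0.0163163 = 4.01632.
⟨E⟩ = Σ EᵢPᵢ = 0.00357500 eV.
S/k_B = ln Z + ⟨E⟩/kT = ln(4.01632) + 0.00357500/0.183 = 1.39037 + 0.0195355 = 1.410.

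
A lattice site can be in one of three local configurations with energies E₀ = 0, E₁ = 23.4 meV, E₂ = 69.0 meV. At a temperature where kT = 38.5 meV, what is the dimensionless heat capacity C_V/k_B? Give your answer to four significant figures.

Eᵢ/kT = 0, 0.607792, 1.79221.
Z = Σ e^(−Eᵢ/kT) = e^(−0) + e^(−0.607792) + e^(−1.79221) = 1.00000 + 0.544552 + 0.166592 = 1.71114.
⟨E⟩ = 14.1645 meV, ⟨E²⟩ = 637.773 meV².
C_V/k_B = (⟨E²⟩ − ⟨E⟩²)/(kT)² = (637.773 − 200.633)/1482.25 = 0.2949.

0.2949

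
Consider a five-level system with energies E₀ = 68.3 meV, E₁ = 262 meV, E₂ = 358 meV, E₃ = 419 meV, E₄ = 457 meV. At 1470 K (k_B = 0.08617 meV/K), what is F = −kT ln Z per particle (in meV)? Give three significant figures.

k_BT = 0.08617 × 1470 K = 126.67 meV.
Eᵢ/kT = 0.53920, 2.0684, 2.8262, 3.3078, 3.6078.
Z = Σ e^(−Eᵢ/kT) = e^(−0.53920) + e^(−2.0684) + e^(−2.8262) + e^(−3.3078) + e^(−3.6078) = 0.58321 + 0.12639 + 0.059238 + 0.036597 + 0.027111 = 0.83255.
F = −kT ln Z = −126.67 × ln(0.83255) = −126.67 × -0.18326 = 23.2 meV.

23.2 meV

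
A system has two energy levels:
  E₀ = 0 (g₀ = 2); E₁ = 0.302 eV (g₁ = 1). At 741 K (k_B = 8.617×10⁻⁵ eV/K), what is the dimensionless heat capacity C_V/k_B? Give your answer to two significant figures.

k_BT = 8.617×10⁻⁵ × 741 K = 0.06385 eV.
Eᵢ/kT = 0, 4.730.
Z = Σ gᵢe^(−Eᵢ/kT) = 2·e^(−0) + 1·e^(−4.730) = 2.000 + 0.008826 = 2.009.
⟨E⟩ = 0.001327 eV, ⟨E²⟩ = 0.0004007 eV².
C_V/k_B = (⟨E²⟩ − ⟨E⟩²)/(kT)² = (0.0004007 − 0.000001761)/0.004077 = 0.098.

0.098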